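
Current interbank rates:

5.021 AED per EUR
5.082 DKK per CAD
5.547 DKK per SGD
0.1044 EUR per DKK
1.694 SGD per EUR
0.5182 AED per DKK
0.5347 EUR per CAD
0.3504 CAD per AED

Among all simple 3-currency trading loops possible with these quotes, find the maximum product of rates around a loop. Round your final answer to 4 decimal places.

SGD→DKK→EUR→SGD: 5.547 × 0.1044 × 1.694 = 0.98101
CAD→EUR→AED→CAD: 0.5347 × 5.021 × 0.3504 = 0.94073
CAD→DKK→AED→CAD: 5.082 × 0.5182 × 0.3504 = 0.92278
Maximum is SGD→DKK→EUR→SGD at 0.9810; no arbitrage — every cycle loses value.

0.9810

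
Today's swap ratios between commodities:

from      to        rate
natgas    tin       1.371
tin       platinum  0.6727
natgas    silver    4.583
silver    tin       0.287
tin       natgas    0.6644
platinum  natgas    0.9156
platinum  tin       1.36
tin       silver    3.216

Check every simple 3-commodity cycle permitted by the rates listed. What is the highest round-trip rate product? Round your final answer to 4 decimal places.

natgas→silver→tin→natgas: 4.583 × 0.287 × 0.6644 = 0.87390
natgas→tin→platinum→natgas: 1.371 × 0.6727 × 0.9156 = 0.84443
Maximum is natgas→silver→tin→natgas at 0.8739; no arbitrage — every cycle loses value.

0.8739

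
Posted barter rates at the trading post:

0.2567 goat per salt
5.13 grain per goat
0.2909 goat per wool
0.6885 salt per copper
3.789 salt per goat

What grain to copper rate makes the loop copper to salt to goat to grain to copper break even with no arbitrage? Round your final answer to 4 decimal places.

Known legs of the cycle: 0.6885 × 0.2567 × 5.13 = 0.9066656835
For no arbitrage the full-cycle product must be 1, so the missing rate is 1 / 0.9066656835 ≈ 1.102942.

1.1029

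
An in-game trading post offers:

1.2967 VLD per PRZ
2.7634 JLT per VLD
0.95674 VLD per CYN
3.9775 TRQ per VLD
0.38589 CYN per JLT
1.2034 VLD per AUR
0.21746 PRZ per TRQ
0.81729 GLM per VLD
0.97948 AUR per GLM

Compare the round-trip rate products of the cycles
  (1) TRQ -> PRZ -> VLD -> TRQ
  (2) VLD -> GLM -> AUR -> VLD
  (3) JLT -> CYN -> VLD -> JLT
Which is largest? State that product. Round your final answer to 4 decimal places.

1.1216

(1) 0.21746 × 1.2967 × 3.9775 = 1.12158
(2) 0.81729 × 0.97948 × 1.2034 = 0.96334
(3) 0.38589 × 0.95674 × 2.7634 = 1.02024
Highest is cycle (1) at 1.1216 (>1, arbitrage).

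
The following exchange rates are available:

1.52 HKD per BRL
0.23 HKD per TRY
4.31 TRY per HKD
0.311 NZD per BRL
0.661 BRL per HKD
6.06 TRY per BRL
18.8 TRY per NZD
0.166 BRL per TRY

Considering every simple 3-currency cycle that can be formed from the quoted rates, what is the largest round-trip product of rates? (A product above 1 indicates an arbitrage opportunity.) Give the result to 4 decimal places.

HKD→TRY→BRL→HKD: 4.31 × 0.166 × 1.52 = 1.08750
NZD→TRY→BRL→NZD: 18.8 × 0.166 × 0.311 = 0.97057
HKD→BRL→TRY→HKD: 0.661 × 6.06 × 0.23 = 0.92130
Maximum is HKD→TRY→BRL→HKD at 1.0875; arbitrage exists.

1.0875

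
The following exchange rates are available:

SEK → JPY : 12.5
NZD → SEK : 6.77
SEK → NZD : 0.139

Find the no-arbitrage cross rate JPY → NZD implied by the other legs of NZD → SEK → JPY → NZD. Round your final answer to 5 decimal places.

0.01182

Known legs of the cycle: 6.77 × 12.5 = 84.625
For no arbitrage the full-cycle product must be 1, so the missing rate is 1 / 84.625 ≈ 0.0118168.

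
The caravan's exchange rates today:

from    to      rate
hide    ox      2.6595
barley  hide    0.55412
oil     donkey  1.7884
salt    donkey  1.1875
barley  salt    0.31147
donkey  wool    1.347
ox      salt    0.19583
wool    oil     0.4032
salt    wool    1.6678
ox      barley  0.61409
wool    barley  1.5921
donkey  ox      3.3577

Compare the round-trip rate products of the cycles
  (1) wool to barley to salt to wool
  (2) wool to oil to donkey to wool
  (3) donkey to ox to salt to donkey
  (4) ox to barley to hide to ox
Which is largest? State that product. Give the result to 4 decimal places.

(1) 1.5921 × 0.31147 × 1.6678 = 0.82705
(2) 0.4032 × 1.7884 × 1.347 = 0.97130
(3) 3.3577 × 0.19583 × 1.1875 = 0.78083
(4) 0.61409 × 0.55412 × 2.6595 = 0.90497
Highest is cycle (2) at 0.9713 (≤1, no arbitrage).

0.9713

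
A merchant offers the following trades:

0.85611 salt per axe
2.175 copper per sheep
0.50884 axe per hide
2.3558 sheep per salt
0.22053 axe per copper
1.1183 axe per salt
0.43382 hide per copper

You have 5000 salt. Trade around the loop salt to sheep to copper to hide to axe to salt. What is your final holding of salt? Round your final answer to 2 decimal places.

4841.59

5000 salt × 2.3558 = 11779 sheep
11779 sheep × 2.175 = 25619.325 copper
25619.325 copper × 0.43382 = 11114.1755715 hide
11114.1755715 hide × 0.50884 = 5655.33709780206 axe
5655.33709780206 axe × 0.85611 = 4841.5906427993215866 salt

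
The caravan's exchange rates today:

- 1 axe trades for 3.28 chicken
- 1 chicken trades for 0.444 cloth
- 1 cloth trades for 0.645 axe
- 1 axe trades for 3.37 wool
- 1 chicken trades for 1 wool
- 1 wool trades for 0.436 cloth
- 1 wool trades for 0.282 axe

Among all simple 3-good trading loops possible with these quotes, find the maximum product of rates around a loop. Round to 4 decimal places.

wool→cloth→axe→wool: 0.436 × 0.645 × 3.37 = 0.94771
chicken→cloth→axe→chicken: 0.444 × 0.645 × 3.28 = 0.93933
chicken→wool→axe→chicken: 1 × 0.282 × 3.28 = 0.92496
Maximum is wool→cloth→axe→wool at 0.9477; no arbitrage — every cycle loses value.

0.9477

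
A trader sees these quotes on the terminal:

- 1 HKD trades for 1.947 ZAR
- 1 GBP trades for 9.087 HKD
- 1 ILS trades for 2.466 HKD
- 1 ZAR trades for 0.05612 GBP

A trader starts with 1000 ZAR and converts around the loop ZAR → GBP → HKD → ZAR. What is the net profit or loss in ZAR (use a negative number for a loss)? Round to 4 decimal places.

-7.1031

1000 ZAR × 0.05612 = 56.12 GBP
56.12 GBP × 9.087 = 509.96244 HKD
509.96244 HKD × 1.947 = 992.89687068 ZAR
Net change: 992.89687068 − 1000 = -7.10312932 ZAR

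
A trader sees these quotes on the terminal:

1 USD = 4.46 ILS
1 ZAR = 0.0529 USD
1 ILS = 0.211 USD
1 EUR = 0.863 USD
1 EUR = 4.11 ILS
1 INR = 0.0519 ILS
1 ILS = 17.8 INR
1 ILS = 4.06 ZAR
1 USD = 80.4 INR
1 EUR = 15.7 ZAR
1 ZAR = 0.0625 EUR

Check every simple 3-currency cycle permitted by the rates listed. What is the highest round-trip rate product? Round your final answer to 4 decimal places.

ZAR→EUR→ILS→ZAR: 0.0625 × 4.11 × 4.06 = 1.04291
USD→ILS→ZAR→USD: 4.46 × 4.06 × 0.0529 = 0.95789
USD→INR→ILS→USD: 80.4 × 0.0519 × 0.211 = 0.88045
Maximum is ZAR→EUR→ILS→ZAR at 1.0429; arbitrage exists.

1.0429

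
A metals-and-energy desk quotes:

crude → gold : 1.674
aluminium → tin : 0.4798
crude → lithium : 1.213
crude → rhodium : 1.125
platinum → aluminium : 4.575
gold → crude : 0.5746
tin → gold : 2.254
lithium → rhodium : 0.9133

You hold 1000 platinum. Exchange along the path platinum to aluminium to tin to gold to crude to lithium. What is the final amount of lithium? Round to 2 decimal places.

1000 platinum × 4.575 = 4575 aluminium
4575 aluminium × 0.4798 = 2195.085 tin
2195.085 tin × 2.254 = 4947.72159 gold
4947.72159 gold × 0.5746 = 2842.960825614 crude
2842.960825614 crude × 1.213 = 3448.511481469782 lithium

3448.51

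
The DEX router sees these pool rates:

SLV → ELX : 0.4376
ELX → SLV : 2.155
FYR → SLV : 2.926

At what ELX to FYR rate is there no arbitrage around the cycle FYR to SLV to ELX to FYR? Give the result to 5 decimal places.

0.78100

Known legs of the cycle: 2.926 × 0.4376 = 1.2804176
For no arbitrage the full-cycle product must be 1, so the missing rate is 1 / 1.2804176 ≈ 0.7809952.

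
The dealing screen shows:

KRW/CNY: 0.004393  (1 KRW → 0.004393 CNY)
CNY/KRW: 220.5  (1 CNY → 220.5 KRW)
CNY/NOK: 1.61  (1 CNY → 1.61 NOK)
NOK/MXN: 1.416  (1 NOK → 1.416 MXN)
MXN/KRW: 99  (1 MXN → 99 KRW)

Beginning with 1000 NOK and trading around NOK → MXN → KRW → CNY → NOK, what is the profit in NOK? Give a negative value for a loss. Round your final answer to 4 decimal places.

1000 NOK × 1.416 = 1416 MXN
1416 MXN × 99 = 140184 KRW
140184 KRW × 0.004393 = 615.828312 CNY
615.828312 CNY × 1.61 = 991.48358232 NOK
Net change: 991.48358232 − 1000 = -8.51641768 NOK

-8.5164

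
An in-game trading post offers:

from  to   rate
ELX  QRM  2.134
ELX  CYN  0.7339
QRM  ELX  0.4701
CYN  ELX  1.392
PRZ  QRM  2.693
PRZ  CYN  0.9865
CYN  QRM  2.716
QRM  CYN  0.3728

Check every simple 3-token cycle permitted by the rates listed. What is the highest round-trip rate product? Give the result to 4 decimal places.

1.1074

QRM→CYN→ELX→QRM: 0.3728 × 1.392 × 2.134 = 1.10741
QRM→ELX→CYN→QRM: 0.4701 × 0.7339 × 2.716 = 0.93704
Maximum is QRM→CYN→ELX→QRM at 1.1074; arbitrage exists.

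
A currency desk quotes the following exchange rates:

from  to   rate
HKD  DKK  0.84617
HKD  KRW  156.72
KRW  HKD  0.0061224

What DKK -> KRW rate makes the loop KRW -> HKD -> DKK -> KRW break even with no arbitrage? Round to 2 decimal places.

Known legs of the cycle: 0.0061224 × 0.84617 = 0.005180591208
For no arbitrage the full-cycle product must be 1, so the missing rate is 1 / 0.005180591208 ≈ 193.0282.

193.03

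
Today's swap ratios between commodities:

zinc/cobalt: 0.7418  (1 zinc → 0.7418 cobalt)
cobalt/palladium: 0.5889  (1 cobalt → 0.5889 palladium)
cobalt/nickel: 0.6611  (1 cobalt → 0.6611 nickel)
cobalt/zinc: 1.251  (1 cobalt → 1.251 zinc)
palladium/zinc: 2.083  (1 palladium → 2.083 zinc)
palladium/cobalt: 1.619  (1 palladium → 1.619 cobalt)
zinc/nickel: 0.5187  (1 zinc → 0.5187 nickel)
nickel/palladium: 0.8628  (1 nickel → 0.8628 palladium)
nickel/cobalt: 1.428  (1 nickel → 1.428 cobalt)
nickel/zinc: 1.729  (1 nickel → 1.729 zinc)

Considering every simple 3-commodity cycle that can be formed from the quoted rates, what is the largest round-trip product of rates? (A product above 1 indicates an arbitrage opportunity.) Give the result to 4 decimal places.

0.9322

nickel→palladium→zinc→nickel: 0.8628 × 2.083 × 0.5187 = 0.93221
nickel→cobalt→zinc→nickel: 1.428 × 1.251 × 0.5187 = 0.92662
nickel→palladium→cobalt→nickel: 0.8628 × 1.619 × 0.6611 = 0.92347
cobalt→palladium→zinc→cobalt: 0.5889 × 2.083 × 0.7418 = 0.90995
nickel→zinc→cobalt→nickel: 1.729 × 0.7418 × 0.6611 = 0.84791
Maximum is nickel→palladium→zinc→nickel at 0.9322; no arbitrage — every cycle loses value.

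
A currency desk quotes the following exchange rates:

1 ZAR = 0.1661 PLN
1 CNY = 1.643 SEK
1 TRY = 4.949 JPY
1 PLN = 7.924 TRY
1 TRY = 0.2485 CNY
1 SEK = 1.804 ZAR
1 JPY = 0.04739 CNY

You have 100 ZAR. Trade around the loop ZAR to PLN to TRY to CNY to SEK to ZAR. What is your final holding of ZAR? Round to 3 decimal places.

96.943

100 ZAR × 0.1661 = 16.61 PLN
16.61 PLN × 7.924 = 131.61764 TRY
131.61764 TRY × 0.2485 = 32.70698354 CNY
32.70698354 CNY × 1.643 = 53.73757395622 SEK
53.73757395622 SEK × 1.804 = 96.94258341702088 ZAR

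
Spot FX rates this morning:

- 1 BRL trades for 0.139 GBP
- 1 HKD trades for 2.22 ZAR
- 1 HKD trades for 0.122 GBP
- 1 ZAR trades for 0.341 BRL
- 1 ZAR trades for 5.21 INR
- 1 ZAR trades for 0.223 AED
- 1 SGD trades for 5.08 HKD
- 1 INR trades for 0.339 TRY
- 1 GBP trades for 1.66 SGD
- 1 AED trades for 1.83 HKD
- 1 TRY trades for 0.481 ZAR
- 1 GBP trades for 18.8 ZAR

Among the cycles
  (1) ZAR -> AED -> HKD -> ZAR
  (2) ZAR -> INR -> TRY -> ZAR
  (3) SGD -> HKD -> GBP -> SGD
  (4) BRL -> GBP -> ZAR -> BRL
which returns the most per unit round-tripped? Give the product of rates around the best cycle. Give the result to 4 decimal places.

(1) 0.223 × 1.83 × 2.22 = 0.90596
(2) 5.21 × 0.339 × 0.481 = 0.84954
(3) 5.08 × 0.122 × 1.66 = 1.02880
(4) 0.139 × 18.8 × 0.341 = 0.89110
Highest is cycle (3) at 1.0288 (>1, arbitrage).

1.0288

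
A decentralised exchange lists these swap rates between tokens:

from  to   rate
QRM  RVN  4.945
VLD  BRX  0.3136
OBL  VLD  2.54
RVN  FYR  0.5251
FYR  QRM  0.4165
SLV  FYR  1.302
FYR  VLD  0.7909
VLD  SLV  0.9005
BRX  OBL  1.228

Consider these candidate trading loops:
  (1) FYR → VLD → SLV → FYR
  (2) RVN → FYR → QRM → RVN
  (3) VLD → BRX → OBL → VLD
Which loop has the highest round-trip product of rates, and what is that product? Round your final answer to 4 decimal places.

1.0815

(1) 0.7909 × 0.9005 × 1.302 = 0.92729
(2) 0.5251 × 0.4165 × 4.945 = 1.08149
(3) 0.3136 × 1.228 × 2.54 = 0.97816
Highest is cycle (2) at 1.0815 (>1, arbitrage).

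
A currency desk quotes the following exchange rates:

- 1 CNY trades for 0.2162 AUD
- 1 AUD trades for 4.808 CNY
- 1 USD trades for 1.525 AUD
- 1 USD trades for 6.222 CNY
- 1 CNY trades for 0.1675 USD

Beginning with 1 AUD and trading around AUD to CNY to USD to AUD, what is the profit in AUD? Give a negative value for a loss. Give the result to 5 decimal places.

1 AUD × 4.808 = 4.808 CNY
4.808 CNY × 0.1675 = 0.80534 USD
0.80534 USD × 1.525 = 1.2281435 AUD
Net change: 1.2281435 − 1 = 0.2281435 AUD

0.22814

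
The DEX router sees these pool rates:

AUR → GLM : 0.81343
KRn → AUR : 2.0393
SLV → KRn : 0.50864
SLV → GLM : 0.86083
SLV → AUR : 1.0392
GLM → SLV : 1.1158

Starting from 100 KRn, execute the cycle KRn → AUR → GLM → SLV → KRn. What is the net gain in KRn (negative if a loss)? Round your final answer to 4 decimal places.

100 KRn × 2.0393 = 203.93 AUR
203.93 AUR × 0.81343 = 165.8827799 GLM
165.8827799 GLM × 1.1158 = 185.09200581242 SLV
185.09200581242 SLV × 0.50864 = 94.1451978364293088 KRn
Net change: 94.1451978364293088 − 100 = -5.8548021635706912 KRn

-5.8548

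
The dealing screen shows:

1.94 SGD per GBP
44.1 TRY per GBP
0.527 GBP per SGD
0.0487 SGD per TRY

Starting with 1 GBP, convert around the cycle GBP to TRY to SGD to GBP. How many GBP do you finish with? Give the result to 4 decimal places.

1.1318

1 GBP × 44.1 = 44.1 TRY
44.1 TRY × 0.0487 = 2.14767 SGD
2.14767 SGD × 0.527 = 1.13182209 GBP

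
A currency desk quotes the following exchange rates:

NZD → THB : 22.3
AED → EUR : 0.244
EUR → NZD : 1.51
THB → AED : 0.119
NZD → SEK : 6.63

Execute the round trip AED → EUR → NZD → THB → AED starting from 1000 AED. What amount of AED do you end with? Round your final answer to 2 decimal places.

1000 AED × 0.244 = 244 EUR
244 EUR × 1.51 = 368.44 NZD
368.44 NZD × 22.3 = 8216.212 THB
8216.212 THB × 0.119 = 977.729228 AED

977.73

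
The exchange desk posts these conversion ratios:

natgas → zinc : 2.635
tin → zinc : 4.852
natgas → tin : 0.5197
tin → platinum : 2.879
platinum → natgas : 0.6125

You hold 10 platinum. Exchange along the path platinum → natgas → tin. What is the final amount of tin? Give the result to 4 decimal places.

10 platinum × 0.6125 = 6.125 natgas
6.125 natgas × 0.5197 = 3.1831625 tin

3.1832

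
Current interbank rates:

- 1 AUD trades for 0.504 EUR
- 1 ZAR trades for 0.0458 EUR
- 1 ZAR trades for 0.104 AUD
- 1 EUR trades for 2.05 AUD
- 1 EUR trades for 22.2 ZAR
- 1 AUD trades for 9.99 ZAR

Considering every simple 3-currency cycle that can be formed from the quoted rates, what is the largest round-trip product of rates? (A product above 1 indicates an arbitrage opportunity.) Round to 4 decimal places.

1.1636

ZAR→AUD→EUR→ZAR: 0.104 × 0.504 × 22.2 = 1.16364
ZAR→EUR→AUD→ZAR: 0.0458 × 2.05 × 9.99 = 0.93796
Maximum is ZAR→AUD→EUR→ZAR at 1.1636; arbitrage exists.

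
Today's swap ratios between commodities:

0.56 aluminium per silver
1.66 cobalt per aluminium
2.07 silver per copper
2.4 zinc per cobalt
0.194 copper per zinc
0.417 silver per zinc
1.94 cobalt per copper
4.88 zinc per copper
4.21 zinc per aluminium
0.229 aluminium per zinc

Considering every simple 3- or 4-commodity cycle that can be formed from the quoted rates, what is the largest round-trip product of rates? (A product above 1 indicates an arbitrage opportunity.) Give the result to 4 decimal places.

0.9831

aluminium→zinc→silver→aluminium: 4.21 × 0.417 × 0.56 = 0.98312
copper→silver→aluminium→zinc→copper: 2.07 × 0.56 × 4.21 × 0.194 = 0.94677
cobalt→zinc→silver→aluminium→cobalt: 2.4 × 0.417 × 0.56 × 1.66 = 0.93034
cobalt→zinc→aluminium→cobalt: 2.4 × 0.229 × 1.66 = 0.91234
cobalt→zinc→copper→cobalt: 2.4 × 0.194 × 1.94 = 0.90326
Maximum is aluminium→zinc→silver→aluminium at 0.9831; no arbitrage — every cycle loses value.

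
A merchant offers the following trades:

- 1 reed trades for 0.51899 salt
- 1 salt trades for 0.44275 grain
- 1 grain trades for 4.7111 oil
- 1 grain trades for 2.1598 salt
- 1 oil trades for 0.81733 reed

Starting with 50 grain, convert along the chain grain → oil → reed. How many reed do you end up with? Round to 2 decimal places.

192.53

50 grain × 4.7111 = 235.555 oil
235.555 oil × 0.81733 = 192.52616815 reed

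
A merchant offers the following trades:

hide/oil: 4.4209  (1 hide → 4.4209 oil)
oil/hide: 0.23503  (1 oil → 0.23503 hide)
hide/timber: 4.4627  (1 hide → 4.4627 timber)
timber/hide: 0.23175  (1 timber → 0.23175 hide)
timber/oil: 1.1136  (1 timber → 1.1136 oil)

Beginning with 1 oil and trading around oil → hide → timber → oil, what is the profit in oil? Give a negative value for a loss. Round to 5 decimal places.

1 oil × 0.23503 = 0.23503 hide
0.23503 hide × 4.4627 = 1.048868381 timber
1.048868381 timber × 1.1136 = 1.1680198290816 oil
Net change: 1.1680198290816 − 1 = 0.1680198290816 oil

0.16802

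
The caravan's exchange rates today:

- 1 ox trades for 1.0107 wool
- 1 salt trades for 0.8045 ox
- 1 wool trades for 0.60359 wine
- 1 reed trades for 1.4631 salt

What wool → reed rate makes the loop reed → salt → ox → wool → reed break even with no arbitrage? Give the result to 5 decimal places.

0.84058

Known legs of the cycle: 1.4631 × 0.8045 × 1.0107 = 1.189658534265
For no arbitrage the full-cycle product must be 1, so the missing rate is 1 / 1.189658534265 ≈ 0.8405773.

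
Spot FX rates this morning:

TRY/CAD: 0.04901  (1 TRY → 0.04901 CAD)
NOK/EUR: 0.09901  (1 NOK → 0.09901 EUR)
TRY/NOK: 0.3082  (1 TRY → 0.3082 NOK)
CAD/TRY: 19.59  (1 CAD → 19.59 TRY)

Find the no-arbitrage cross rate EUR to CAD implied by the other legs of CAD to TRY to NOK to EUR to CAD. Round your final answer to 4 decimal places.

1.6728

Known legs of the cycle: 19.59 × 0.3082 × 0.09901 = 0.59778653838
For no arbitrage the full-cycle product must be 1, so the missing rate is 1 / 0.59778653838 ≈ 1.672838.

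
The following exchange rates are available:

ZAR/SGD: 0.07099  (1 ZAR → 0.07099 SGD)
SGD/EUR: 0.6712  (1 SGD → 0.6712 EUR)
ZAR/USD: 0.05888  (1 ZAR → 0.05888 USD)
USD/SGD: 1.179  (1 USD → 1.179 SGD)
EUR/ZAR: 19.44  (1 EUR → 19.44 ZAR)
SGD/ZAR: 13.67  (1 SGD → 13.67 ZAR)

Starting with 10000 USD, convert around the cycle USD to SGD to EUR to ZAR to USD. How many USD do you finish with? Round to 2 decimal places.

10000 USD × 1.179 = 11790 SGD
11790 SGD × 0.6712 = 7913.448 EUR
7913.448 EUR × 19.44 = 153837.42912 ZAR
153837.42912 ZAR × 0.05888 = 9057.9478265856 USD

9057.95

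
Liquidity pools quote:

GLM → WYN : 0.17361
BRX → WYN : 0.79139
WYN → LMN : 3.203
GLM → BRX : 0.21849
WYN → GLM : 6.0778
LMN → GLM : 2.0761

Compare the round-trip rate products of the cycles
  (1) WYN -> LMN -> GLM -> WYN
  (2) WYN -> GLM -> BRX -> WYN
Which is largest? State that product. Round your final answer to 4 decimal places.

(1) 3.203 × 2.0761 × 0.17361 = 1.15446
(2) 6.0778 × 0.21849 × 0.79139 = 1.05092
Highest is cycle (1) at 1.1545 (>1, arbitrage).

1.1545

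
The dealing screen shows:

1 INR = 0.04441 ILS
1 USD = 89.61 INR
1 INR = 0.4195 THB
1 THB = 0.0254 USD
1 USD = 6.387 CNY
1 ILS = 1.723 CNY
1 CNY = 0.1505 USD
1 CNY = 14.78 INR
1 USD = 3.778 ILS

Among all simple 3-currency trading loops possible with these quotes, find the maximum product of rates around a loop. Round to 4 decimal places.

1.1309

INR→ILS→CNY→INR: 0.04441 × 1.723 × 14.78 = 1.13094
ILS→CNY→USD→ILS: 1.723 × 0.1505 × 3.778 = 0.97968
INR→THB→USD→INR: 0.4195 × 0.0254 × 89.61 = 0.95482
Maximum is INR→ILS→CNY→INR at 1.1309; arbitrage exists.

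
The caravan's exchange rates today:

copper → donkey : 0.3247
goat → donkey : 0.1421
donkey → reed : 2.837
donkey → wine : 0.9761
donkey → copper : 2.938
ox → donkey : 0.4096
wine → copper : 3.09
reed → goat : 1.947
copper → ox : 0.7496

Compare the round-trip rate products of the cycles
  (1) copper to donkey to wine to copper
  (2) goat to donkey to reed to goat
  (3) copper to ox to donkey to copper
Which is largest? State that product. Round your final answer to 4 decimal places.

0.9793

(1) 0.3247 × 0.9761 × 3.09 = 0.97934
(2) 0.1421 × 2.837 × 1.947 = 0.78491
(3) 0.7496 × 0.4096 × 2.938 = 0.90207
Highest is cycle (1) at 0.9793 (≤1, no arbitrage).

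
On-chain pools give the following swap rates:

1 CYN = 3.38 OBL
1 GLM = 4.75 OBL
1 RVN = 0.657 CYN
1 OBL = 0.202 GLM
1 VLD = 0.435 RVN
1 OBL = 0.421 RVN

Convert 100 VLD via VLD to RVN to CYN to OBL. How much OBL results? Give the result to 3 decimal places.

96.599

100 VLD × 0.435 = 43.5 RVN
43.5 RVN × 0.657 = 28.5795 CYN
28.5795 CYN × 3.38 = 96.59871 OBL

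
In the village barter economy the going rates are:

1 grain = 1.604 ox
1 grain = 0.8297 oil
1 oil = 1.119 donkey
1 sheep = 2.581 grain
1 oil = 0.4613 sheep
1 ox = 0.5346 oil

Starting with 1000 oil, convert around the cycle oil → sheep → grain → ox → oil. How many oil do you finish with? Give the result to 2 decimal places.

1000 oil × 0.4613 = 461.3 sheep
461.3 sheep × 2.581 = 1190.6153 grain
1190.6153 grain × 1.604 = 1909.7469412 ox
1909.7469412 ox × 0.5346 = 1020.95071476552 oil

1020.95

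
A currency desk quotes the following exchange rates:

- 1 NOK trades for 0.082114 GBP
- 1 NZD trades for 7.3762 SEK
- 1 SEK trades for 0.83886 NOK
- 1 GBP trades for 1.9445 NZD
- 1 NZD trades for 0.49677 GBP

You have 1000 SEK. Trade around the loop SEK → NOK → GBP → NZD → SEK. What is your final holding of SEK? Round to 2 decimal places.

987.98

1000 SEK × 0.83886 = 838.86 NOK
838.86 NOK × 0.082114 = 68.88215004 GBP
68.88215004 GBP × 1.9445 = 133.94134075278 NZD
133.94134075278 NZD × 7.3762 = 987.978117660655836 SEK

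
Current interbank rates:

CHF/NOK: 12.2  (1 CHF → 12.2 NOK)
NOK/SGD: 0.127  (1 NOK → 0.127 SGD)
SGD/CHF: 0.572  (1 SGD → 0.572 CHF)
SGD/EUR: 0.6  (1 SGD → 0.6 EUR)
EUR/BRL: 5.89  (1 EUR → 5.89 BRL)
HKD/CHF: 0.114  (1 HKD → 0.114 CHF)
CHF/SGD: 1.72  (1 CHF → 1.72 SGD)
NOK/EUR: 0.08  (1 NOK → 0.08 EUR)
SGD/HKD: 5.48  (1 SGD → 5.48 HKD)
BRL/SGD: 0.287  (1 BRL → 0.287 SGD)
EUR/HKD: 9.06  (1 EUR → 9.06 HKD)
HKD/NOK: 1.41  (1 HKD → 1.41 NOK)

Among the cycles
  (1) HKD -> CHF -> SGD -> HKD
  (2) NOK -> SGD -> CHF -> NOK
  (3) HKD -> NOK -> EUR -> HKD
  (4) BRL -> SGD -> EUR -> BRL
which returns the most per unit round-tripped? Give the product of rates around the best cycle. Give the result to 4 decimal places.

(1) 0.114 × 1.72 × 5.48 = 1.07452
(2) 0.127 × 0.572 × 12.2 = 0.88626
(3) 1.41 × 0.08 × 9.06 = 1.02197
(4) 0.287 × 0.6 × 5.89 = 1.01426
Highest is cycle (1) at 1.0745 (>1, arbitrage).

1.0745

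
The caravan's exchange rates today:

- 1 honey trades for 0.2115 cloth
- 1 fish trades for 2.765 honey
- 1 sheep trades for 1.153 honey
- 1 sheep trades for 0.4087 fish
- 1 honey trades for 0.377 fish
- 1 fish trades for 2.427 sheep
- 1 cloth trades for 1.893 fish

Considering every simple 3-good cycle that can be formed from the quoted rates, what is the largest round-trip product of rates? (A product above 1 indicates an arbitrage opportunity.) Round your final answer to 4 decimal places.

1.1070

cloth→fish→honey→cloth: 1.893 × 2.765 × 0.2115 = 1.10702
sheep→honey→fish→sheep: 1.153 × 0.377 × 2.427 = 1.05497
Maximum is cloth→fish→honey→cloth at 1.1070; arbitrage exists.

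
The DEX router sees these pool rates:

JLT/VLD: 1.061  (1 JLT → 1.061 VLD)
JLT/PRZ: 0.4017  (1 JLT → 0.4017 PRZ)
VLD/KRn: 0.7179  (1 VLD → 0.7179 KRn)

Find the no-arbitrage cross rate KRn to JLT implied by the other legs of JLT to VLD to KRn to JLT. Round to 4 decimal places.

Known legs of the cycle: 1.061 × 0.7179 = 0.7616919
For no arbitrage the full-cycle product must be 1, so the missing rate is 1 / 0.7616919 ≈ 1.312867.

1.3129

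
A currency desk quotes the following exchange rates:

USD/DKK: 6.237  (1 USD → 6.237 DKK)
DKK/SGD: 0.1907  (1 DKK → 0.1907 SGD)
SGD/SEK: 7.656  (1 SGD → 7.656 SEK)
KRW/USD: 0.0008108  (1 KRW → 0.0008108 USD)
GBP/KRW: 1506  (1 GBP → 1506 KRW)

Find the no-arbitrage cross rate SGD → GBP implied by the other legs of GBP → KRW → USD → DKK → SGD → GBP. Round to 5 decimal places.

Known legs of the cycle: 1506 × 0.0008108 × 6.237 × 0.1907 = 1.45232946675432
For no arbitrage the full-cycle product must be 1, so the missing rate is 1 / 1.45232946675432 ≈ 0.6885490.

0.68855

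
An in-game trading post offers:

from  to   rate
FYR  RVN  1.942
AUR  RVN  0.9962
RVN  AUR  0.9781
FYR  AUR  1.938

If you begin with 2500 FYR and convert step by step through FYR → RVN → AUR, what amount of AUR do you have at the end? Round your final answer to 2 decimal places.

2500 FYR × 1.942 = 4855 RVN
4855 RVN × 0.9781 = 4748.6755 AUR

4748.68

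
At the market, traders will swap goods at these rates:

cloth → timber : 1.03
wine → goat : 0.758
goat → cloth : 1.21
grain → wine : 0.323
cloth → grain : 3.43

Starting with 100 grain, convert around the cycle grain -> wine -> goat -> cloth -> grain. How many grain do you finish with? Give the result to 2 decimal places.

100 grain × 0.323 = 32.3 wine
32.3 wine × 0.758 = 24.4834 goat
24.4834 goat × 1.21 = 29.624914 cloth
29.624914 cloth × 3.43 = 101.61345502 grain

101.61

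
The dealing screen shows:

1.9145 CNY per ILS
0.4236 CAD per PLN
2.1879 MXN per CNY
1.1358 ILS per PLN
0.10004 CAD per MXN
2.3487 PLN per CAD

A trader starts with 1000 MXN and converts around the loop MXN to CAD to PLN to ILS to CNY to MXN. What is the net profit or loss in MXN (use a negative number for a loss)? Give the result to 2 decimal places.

1000 MXN × 0.10004 = 100.04 CAD
100.04 CAD × 2.3487 = 234.963948 PLN
234.963948 PLN × 1.1358 = 266.8720521384 ILS
266.8720521384 ILS × 1.9145 = 510.9265438189668 CNY
510.9265438189668 CNY × 2.1879 = 1117.85618522151746172 MXN
Net change: 1117.85618522151746172 − 1000 = 117.85618522151746172 MXN

117.86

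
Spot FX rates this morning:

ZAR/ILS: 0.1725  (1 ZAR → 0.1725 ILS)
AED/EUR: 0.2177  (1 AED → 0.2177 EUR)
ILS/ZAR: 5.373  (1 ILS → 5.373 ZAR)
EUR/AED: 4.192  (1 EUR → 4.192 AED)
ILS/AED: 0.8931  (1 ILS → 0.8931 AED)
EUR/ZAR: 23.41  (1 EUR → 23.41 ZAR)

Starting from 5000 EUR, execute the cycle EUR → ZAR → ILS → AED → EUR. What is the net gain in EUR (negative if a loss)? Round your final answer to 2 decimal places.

-1074.28

5000 EUR × 23.41 = 117050 ZAR
117050 ZAR × 0.1725 = 20191.125 ILS
20191.125 ILS × 0.8931 = 18032.6937375 AED
18032.6937375 AED × 0.2177 = 3925.71742665375 EUR
Net change: 3925.71742665375 − 5000 = -1074.28257334625 EUR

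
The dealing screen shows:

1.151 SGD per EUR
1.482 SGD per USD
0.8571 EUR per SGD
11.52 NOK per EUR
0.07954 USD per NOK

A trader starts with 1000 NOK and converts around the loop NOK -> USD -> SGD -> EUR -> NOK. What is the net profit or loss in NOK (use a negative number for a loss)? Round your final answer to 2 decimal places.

1000 NOK × 0.07954 = 79.54 USD
79.54 USD × 1.482 = 117.87828 SGD
117.87828 SGD × 0.8571 = 101.033473788 EUR
101.033473788 EUR × 11.52 = 1163.90561803776 NOK
Net change: 1163.90561803776 − 1000 = 163.90561803776 NOK

163.91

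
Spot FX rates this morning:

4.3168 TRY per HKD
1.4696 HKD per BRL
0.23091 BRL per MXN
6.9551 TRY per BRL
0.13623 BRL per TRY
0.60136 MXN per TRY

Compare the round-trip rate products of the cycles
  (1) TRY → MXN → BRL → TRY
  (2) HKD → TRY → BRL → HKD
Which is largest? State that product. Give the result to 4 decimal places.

0.9658

(1) 0.60136 × 0.23091 × 6.9551 = 0.96579
(2) 4.3168 × 0.13623 × 1.4696 = 0.86424
Highest is cycle (1) at 0.9658 (≤1, no arbitrage).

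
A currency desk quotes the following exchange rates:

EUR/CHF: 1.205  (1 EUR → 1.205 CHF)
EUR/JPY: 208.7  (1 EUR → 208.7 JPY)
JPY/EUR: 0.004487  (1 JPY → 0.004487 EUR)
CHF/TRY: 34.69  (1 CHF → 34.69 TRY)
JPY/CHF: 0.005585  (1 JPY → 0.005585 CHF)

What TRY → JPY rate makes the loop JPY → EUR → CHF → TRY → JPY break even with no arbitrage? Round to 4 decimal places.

5.3315

Known legs of the cycle: 0.004487 × 1.205 × 34.69 = 0.18756310615
For no arbitrage the full-cycle product must be 1, so the missing rate is 1 / 0.18756310615 ≈ 5.331539.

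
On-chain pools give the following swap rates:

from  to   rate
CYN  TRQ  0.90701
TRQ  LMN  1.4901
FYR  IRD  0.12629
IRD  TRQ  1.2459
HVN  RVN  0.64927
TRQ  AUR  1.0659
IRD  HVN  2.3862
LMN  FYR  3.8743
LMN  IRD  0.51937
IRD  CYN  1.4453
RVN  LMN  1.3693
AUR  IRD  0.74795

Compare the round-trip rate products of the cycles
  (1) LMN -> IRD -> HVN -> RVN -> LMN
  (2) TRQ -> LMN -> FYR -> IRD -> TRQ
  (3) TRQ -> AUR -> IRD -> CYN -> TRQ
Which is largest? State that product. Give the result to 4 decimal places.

1.1018

(1) 0.51937 × 2.3862 × 0.64927 × 1.3693 = 1.10181
(2) 1.4901 × 3.8743 × 0.12629 × 1.2459 = 0.90837
(3) 1.0659 × 0.74795 × 1.4453 × 0.90701 = 1.04510
Highest is cycle (1) at 1.1018 (>1, arbitrage).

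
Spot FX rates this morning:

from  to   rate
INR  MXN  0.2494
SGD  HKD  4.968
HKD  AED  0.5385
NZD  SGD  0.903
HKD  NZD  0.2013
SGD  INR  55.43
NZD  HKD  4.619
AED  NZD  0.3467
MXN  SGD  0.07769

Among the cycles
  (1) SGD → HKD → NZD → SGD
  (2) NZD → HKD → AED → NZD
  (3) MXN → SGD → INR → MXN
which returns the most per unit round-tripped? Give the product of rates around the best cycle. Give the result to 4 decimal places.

(1) 4.968 × 0.2013 × 0.903 = 0.90305
(2) 4.619 × 0.5385 × 0.3467 = 0.86236
(3) 0.07769 × 55.43 × 0.2494 = 1.07401
Highest is cycle (3) at 1.0740 (>1, arbitrage).

1.0740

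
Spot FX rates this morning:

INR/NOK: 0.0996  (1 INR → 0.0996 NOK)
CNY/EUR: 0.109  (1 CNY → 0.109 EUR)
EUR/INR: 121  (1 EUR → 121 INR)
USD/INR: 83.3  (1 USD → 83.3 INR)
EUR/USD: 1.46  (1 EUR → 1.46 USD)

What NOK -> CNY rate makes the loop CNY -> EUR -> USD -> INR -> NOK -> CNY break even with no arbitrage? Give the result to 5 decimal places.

0.75738

Known legs of the cycle: 0.109 × 1.46 × 83.3 × 0.0996 = 1.3203336552
For no arbitrage the full-cycle product must be 1, so the missing rate is 1 / 1.3203336552 ≈ 0.7573843.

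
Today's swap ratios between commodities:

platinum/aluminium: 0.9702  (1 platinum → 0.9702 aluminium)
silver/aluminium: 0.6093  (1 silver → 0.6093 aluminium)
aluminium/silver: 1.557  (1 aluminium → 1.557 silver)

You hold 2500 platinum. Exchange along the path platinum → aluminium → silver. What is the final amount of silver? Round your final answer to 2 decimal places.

3776.50

2500 platinum × 0.9702 = 2425.5 aluminium
2425.5 aluminium × 1.557 = 3776.5035 silver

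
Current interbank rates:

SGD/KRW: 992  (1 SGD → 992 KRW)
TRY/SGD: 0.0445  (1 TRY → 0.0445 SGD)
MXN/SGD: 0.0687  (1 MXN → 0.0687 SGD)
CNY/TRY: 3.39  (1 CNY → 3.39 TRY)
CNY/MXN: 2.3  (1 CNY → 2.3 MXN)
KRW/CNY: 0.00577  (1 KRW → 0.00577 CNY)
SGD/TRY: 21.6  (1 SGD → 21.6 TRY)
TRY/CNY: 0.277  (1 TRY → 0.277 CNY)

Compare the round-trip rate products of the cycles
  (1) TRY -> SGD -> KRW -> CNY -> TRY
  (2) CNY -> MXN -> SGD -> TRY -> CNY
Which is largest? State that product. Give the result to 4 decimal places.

(1) 0.0445 × 992 × 0.00577 × 3.39 = 0.86347
(2) 2.3 × 0.0687 × 21.6 × 0.277 = 0.94541
Highest is cycle (2) at 0.9454 (≤1, no arbitrage).

0.9454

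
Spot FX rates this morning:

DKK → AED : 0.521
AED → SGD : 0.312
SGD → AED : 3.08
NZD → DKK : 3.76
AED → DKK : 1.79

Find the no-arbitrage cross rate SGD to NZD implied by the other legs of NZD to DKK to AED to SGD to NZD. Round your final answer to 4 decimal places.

1.6361

Known legs of the cycle: 3.76 × 0.521 × 0.312 = 0.61119552
For no arbitrage the full-cycle product must be 1, so the missing rate is 1 / 0.61119552 ≈ 1.636138.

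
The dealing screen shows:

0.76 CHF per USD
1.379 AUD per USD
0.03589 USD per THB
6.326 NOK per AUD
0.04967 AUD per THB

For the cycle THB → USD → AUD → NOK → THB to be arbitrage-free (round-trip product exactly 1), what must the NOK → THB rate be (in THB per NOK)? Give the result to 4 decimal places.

Known legs of the cycle: 0.03589 × 1.379 × 6.326 = 0.31308835306
For no arbitrage the full-cycle product must be 1, so the missing rate is 1 / 0.31308835306 ≈ 3.193987.

3.1940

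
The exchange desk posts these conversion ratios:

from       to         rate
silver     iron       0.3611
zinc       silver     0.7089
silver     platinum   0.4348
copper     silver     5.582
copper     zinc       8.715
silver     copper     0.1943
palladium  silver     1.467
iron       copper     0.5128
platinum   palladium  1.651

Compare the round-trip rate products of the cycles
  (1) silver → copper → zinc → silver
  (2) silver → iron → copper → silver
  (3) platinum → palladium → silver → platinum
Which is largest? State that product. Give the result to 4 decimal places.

1.2004

(1) 0.1943 × 8.715 × 0.7089 = 1.20040
(2) 0.3611 × 0.5128 × 5.582 = 1.03363
(3) 1.651 × 1.467 × 0.4348 = 1.05309
Highest is cycle (1) at 1.2004 (>1, arbitrage).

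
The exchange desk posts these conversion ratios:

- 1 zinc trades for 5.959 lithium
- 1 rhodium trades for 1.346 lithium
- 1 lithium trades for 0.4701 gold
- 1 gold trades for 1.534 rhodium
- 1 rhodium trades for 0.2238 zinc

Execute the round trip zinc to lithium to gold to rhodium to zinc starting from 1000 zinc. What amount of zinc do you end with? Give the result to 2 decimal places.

961.72

1000 zinc × 5.959 = 5959 lithium
5959 lithium × 0.4701 = 2801.3259 gold
2801.3259 gold × 1.534 = 4297.2339306 rhodium
4297.2339306 rhodium × 0.2238 = 961.72095366828 zinc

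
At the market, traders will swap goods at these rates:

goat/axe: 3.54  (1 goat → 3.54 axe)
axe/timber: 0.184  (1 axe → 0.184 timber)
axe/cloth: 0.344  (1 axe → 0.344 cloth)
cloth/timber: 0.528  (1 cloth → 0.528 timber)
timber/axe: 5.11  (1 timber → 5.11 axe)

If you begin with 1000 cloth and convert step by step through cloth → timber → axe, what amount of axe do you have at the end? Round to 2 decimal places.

1000 cloth × 0.528 = 528 timber
528 timber × 5.11 = 2698.08 axe

2698.08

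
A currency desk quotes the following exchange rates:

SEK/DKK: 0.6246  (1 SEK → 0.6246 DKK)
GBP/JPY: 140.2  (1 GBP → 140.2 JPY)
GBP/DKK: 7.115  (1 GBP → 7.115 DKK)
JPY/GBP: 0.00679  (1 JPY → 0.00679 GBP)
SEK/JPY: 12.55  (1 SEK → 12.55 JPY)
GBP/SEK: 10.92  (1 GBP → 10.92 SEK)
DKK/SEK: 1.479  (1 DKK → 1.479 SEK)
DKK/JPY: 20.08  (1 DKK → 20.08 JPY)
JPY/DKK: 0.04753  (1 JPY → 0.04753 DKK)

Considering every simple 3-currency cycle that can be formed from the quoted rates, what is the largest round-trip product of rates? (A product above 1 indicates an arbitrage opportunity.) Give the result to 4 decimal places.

0.9701

DKK→JPY→GBP→DKK: 20.08 × 0.00679 × 7.115 = 0.97008
SEK→JPY→GBP→SEK: 12.55 × 0.00679 × 10.92 = 0.93054
SEK→JPY→DKK→SEK: 12.55 × 0.04753 × 1.479 = 0.88223
Maximum is DKK→JPY→GBP→DKK at 0.9701; no arbitrage — every cycle loses value.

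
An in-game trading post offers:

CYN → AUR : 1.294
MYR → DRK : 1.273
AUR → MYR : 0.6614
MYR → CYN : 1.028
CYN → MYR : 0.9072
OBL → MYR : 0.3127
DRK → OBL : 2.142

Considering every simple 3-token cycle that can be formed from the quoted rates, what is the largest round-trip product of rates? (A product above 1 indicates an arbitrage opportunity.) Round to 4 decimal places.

0.8798

MYR→CYN→AUR→MYR: 1.028 × 1.294 × 0.6614 = 0.87982
OBL→MYR→DRK→OBL: 0.3127 × 1.273 × 2.142 = 0.85266
Maximum is MYR→CYN→AUR→MYR at 0.8798; no arbitrage — every cycle loses value.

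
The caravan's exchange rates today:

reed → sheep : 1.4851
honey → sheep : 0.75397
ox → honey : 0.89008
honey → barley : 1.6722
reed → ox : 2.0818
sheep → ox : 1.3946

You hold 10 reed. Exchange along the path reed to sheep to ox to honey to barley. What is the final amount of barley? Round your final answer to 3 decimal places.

10 reed × 1.4851 = 14.851 sheep
14.851 sheep × 1.3946 = 20.7112046 ox
20.7112046 ox × 0.89008 = 18.434628990368 honey
18.434628990368 honey × 1.6722 = 30.8263865976933696 barley

30.826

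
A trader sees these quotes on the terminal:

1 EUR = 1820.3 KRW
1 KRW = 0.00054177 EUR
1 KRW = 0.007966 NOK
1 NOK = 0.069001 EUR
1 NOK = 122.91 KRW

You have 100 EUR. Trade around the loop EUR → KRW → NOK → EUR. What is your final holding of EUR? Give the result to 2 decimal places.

100 EUR × 1820.3 = 182030 KRW
182030 KRW × 0.007966 = 1450.05098 NOK
1450.05098 NOK × 0.069001 = 100.05496767098 EUR

100.05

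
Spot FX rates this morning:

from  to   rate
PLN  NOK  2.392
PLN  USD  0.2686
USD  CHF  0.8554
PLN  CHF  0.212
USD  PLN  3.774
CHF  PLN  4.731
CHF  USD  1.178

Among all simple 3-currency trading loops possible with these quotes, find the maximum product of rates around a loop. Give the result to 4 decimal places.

1.0870

PLN→USD→CHF→PLN: 0.2686 × 0.8554 × 4.731 = 1.08700
PLN→CHF→USD→PLN: 0.212 × 1.178 × 3.774 = 0.94250
Maximum is PLN→USD→CHF→PLN at 1.0870; arbitrage exists.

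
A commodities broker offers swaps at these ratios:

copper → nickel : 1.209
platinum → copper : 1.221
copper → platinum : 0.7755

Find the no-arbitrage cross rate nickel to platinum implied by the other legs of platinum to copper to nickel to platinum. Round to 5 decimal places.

0.67742

Known legs of the cycle: 1.221 × 1.209 = 1.476189
For no arbitrage the full-cycle product must be 1, so the missing rate is 1 / 1.476189 ≈ 0.6774200.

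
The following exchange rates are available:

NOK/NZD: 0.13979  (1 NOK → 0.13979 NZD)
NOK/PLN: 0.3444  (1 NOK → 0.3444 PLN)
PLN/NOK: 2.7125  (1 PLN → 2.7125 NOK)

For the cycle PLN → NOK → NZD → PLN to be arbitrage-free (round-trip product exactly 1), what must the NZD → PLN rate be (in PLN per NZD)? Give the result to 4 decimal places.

Known legs of the cycle: 2.7125 × 0.13979 = 0.379180375
For no arbitrage the full-cycle product must be 1, so the missing rate is 1 / 0.379180375 ≈ 2.637267.

2.6373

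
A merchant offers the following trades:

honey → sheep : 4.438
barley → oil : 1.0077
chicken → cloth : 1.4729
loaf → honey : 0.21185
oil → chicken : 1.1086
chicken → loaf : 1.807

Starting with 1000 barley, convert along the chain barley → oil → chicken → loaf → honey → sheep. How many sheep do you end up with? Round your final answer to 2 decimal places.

1000 barley × 1.0077 = 1007.7 oil
1007.7 oil × 1.1086 = 1117.13622 chicken
1117.13622 chicken × 1.807 = 2018.66514954 loaf
2018.66514954 loaf × 0.21185 = 427.654211930049 honey
427.654211930049 honey × 4.438 = 1897.929392545557462 sheep

1897.93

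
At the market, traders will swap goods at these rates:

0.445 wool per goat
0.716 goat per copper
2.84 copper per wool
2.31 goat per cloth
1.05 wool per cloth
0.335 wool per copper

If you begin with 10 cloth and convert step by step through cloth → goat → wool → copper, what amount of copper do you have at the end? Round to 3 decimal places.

10 cloth × 2.31 = 23.1 goat
23.1 goat × 0.445 = 10.2795 wool
10.2795 wool × 2.84 = 29.19378 copper

29.194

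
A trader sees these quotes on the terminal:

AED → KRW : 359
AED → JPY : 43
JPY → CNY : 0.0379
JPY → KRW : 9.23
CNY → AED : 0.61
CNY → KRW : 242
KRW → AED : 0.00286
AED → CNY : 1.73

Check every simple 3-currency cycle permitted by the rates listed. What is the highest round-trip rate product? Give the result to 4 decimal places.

AED→CNY→KRW→AED: 1.73 × 242 × 0.00286 = 1.19737
JPY→KRW→AED→JPY: 9.23 × 0.00286 × 43 = 1.13511
JPY→CNY→AED→JPY: 0.0379 × 0.61 × 43 = 0.99412
Maximum is AED→CNY→KRW→AED at 1.1974; arbitrage exists.

1.1974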